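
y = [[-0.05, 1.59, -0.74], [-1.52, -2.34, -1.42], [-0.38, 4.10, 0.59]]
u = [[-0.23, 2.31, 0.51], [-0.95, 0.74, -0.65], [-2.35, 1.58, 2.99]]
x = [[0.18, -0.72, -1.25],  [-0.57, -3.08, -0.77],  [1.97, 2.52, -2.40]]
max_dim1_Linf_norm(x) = 3.08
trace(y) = -1.80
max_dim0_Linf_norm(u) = 2.99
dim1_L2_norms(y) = [1.75, 3.13, 4.16]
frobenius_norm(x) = 5.34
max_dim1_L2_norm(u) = 4.12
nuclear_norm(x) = 7.49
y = u + x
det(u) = 9.47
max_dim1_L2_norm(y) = 4.16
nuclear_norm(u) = 7.46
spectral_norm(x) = 4.56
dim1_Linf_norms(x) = [1.25, 3.08, 2.52]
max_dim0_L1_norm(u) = 4.63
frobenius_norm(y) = 5.49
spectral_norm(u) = 4.42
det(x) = -2.03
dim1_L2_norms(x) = [1.45, 3.23, 4.0]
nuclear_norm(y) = 7.76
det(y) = 7.33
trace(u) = 3.50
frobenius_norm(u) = 4.95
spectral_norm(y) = 5.09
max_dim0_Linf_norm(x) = 3.08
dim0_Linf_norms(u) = [2.35, 2.31, 2.99]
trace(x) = -5.30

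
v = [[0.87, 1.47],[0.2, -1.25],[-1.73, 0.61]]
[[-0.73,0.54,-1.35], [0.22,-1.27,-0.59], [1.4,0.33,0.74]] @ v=[[1.81, -2.57], [0.96, 1.55], [0.0, 2.10]]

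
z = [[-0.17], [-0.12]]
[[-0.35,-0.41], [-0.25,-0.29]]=z@[[2.07, 2.44]]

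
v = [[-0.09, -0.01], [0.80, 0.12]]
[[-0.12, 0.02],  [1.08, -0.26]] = v@ [[1.29, -0.04], [0.39, -1.89]]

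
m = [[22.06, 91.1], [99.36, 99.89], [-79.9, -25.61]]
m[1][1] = 99.89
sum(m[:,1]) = 165.38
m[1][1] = 99.89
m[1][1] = 99.89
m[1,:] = [99.36, 99.89]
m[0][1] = 91.1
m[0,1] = 91.1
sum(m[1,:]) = 199.25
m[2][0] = -79.9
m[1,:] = [99.36, 99.89]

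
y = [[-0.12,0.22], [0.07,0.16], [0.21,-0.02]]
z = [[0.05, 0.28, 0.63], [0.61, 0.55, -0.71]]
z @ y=[[0.15, 0.04], [-0.18, 0.24]]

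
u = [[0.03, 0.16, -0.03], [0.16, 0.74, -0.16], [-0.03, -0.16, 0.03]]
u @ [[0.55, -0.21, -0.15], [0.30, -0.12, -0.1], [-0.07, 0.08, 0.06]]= [[0.07, -0.03, -0.02], [0.32, -0.14, -0.11], [-0.07, 0.03, 0.02]]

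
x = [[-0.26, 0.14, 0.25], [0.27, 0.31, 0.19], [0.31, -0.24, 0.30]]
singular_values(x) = [0.54, 0.44, 0.33]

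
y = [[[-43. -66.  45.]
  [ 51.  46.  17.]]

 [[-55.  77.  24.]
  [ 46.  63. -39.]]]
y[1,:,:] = [[-55.0, 77.0, 24.0], [46.0, 63.0, -39.0]]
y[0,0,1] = -66.0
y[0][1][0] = 51.0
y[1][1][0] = 46.0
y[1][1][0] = 46.0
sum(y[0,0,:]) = -64.0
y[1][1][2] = -39.0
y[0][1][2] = 17.0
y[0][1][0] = 51.0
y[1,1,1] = 63.0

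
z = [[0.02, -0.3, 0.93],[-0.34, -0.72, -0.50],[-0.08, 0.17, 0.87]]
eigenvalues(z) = [(-0.83+0j), (0.5+0.12j), (0.5-0.12j)]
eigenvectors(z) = [[(0.4+0j), 0.86+0.00j, (0.86-0j)],[0.91+0.00j, (-0.37-0.01j), -0.37+0.01j],[(-0.07+0j), (0.32+0.11j), 0.32-0.11j]]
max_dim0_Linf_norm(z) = 0.93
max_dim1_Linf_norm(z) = 0.93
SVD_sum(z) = [[0.08, 0.16, 0.84], [-0.06, -0.12, -0.64], [0.08, 0.17, 0.86]] + [[-0.15, -0.42, 0.10], [-0.22, -0.62, 0.14], [-0.02, -0.05, 0.01]] + [[0.1,  -0.04,  -0.0], [-0.06,  0.02,  0.0], [-0.14,  0.05,  0.0]]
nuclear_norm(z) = 2.40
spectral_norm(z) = 1.39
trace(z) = 0.17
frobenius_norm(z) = 1.62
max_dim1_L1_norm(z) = 1.56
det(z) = -0.22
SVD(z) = [[0.62, 0.57, -0.55], [-0.47, 0.82, 0.32], [0.63, 0.06, 0.77]] @ diag([1.388075229017377, 0.8170022055690562, 0.1930143898357161]) @ [[0.09, 0.19, 0.98], [-0.33, -0.92, 0.21], [-0.94, 0.35, 0.02]]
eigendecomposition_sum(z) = [[(-0.13+0j), -0.31+0.00j, (-0.02+0j)], [-0.29+0.00j, -0.71+0.00j, (-0.05+0j)], [(0.02-0j), (0.06-0j), -0j]] + [[0.07+0.64j, 0.01-0.44j, 0.48-2.05j], [-0.03-0.28j, -0.01+0.19j, (-0.22+0.89j)], [(-0.05+0.25j), (0.06-0.17j), 0.43-0.71j]] + [[(0.07-0.64j), 0.01+0.44j, 0.48+2.05j], [-0.03+0.28j, (-0.01-0.19j), (-0.22-0.89j)], [-0.05-0.25j, 0.06+0.17j, 0.43+0.71j]]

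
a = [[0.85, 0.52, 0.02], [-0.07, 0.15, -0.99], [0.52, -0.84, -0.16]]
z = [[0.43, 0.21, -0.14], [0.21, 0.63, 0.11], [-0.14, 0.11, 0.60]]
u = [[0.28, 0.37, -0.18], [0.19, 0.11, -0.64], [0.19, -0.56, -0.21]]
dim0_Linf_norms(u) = [0.28, 0.56, 0.64]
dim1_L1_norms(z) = [0.78, 0.95, 0.85]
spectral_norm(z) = 0.77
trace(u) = 0.18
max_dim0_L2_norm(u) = 0.7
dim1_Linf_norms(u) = [0.37, 0.64, 0.56]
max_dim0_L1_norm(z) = 0.95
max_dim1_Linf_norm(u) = 0.64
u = z @ a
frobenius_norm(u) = 1.05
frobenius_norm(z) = 1.05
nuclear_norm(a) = 3.00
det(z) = 0.11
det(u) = -0.11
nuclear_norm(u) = 1.67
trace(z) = 1.66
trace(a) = 0.84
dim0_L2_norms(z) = [0.5, 0.67, 0.63]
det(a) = -1.00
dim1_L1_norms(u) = [0.83, 0.94, 0.96]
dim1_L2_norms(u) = [0.5, 0.68, 0.63]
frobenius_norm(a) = 1.73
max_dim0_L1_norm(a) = 1.51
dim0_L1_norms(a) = [1.44, 1.51, 1.17]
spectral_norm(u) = 0.77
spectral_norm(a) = 1.00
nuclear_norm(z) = 1.66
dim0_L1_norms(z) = [0.78, 0.95, 0.85]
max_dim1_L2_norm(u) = 0.68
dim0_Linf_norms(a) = [0.85, 0.84, 0.99]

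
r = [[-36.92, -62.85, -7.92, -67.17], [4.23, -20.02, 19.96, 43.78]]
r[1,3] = 43.78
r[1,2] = 19.96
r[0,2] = -7.92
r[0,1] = -62.85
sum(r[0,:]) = -174.86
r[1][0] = 4.23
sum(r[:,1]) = -82.87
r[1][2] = 19.96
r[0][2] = -7.92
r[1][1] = -20.02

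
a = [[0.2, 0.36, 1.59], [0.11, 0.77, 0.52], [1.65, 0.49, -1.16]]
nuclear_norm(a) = 4.35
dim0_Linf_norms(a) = [1.65, 0.77, 1.59]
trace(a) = -0.19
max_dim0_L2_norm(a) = 2.04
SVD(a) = [[0.52, -0.70, -0.48], [0.15, -0.48, 0.86], [-0.84, -0.52, -0.15]] @ diag([2.269936733393252, 1.5721582755018109, 0.5069571807984817]) @ [[-0.56, -0.05, 0.83],[-0.67, -0.56, -0.48],[-0.49, 0.83, -0.28]]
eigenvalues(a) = [-2.26, 1.56, 0.51]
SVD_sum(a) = [[-0.66, -0.06, 0.99], [-0.19, -0.02, 0.28], [1.06, 0.09, -1.58]] + [[0.74,0.62,0.53], [0.51,0.42,0.37], [0.55,0.46,0.40]] + [[0.12, -0.2, 0.07], [-0.21, 0.36, -0.12], [0.04, -0.06, 0.02]]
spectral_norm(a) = 2.27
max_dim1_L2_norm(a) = 2.08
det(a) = -1.81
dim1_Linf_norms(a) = [1.59, 0.77, 1.65]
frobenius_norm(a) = 2.81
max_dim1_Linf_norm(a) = 1.65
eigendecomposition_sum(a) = [[-0.66, -0.08, 0.99], [-0.16, -0.02, 0.24], [1.06, 0.13, -1.58]] + [[0.74, 0.69, 0.56], [0.45, 0.42, 0.34], [0.53, 0.49, 0.40]] + [[0.12, -0.24, 0.04], [-0.18, 0.37, -0.06], [0.07, -0.13, 0.02]]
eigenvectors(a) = [[0.53, -0.73, 0.53], [0.13, -0.44, -0.80], [-0.84, -0.52, 0.28]]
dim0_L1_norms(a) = [1.96, 1.62, 3.27]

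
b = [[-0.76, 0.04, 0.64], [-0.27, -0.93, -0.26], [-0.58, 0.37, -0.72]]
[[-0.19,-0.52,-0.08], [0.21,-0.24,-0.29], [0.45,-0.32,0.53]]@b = [[0.33, 0.45, 0.07],[0.07, 0.12, 0.41],[-0.56, 0.51, -0.01]]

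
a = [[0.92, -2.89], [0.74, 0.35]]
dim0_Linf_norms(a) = [0.92, 2.89]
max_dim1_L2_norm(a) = 3.03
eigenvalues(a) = [(0.64+1.43j), (0.64-1.43j)]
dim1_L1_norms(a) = [3.81, 1.09]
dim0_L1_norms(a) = [1.66, 3.24]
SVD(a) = [[-1.0,0.04], [0.04,1.00]] @ diag([3.0350130324017752, 0.810737869567825]) @ [[-0.29, 0.96], [0.96, 0.29]]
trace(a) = 1.27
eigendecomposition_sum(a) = [[0.46+0.65j, -1.45+0.64j], [0.37-0.16j, 0.18+0.78j]] + [[0.46-0.65j, -1.45-0.64j], [0.37+0.16j, 0.18-0.78j]]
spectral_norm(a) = 3.04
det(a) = 2.46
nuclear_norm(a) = 3.85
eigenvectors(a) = [[(-0.89+0j), -0.89-0.00j], [-0.09+0.44j, (-0.09-0.44j)]]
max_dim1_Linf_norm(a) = 2.89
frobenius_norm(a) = 3.14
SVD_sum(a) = [[0.89,-2.90], [-0.03,0.11]] + [[0.03, 0.01], [0.77, 0.24]]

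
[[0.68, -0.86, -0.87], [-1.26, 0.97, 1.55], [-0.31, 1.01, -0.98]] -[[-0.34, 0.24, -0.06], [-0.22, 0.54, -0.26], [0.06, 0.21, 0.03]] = [[1.02, -1.1, -0.81], [-1.04, 0.43, 1.81], [-0.37, 0.8, -1.01]]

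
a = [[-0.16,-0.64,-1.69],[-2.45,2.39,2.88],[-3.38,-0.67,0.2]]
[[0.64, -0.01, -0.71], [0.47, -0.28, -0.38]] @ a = [[2.32,0.04,-1.25],[1.90,-0.72,-1.68]]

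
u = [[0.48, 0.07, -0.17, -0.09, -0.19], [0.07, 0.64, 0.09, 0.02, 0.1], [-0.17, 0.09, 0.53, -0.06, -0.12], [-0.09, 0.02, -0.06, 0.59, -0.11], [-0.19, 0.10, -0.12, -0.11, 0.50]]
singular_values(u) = [0.73, 0.67, 0.65, 0.61, 0.09]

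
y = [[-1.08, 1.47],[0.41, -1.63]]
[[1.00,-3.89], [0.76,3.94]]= y @ [[-2.37, 0.47], [-1.06, -2.30]]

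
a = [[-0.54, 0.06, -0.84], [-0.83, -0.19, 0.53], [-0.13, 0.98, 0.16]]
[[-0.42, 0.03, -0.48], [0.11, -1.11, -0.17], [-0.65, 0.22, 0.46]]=a@ [[0.22,0.87,0.35], [-0.68,0.43,0.45], [0.31,-0.57,0.38]]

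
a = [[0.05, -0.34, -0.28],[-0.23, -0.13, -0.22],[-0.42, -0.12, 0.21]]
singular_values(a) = [0.52, 0.51, 0.16]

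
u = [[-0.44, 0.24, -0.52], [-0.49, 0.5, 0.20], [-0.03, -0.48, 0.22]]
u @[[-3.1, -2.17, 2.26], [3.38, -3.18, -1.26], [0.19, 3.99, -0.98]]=[[2.08, -1.88, -0.79],[3.25, 0.27, -1.93],[-1.49, 2.47, 0.32]]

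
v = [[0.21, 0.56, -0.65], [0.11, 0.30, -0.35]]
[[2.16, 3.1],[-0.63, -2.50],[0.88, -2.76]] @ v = [[0.79, 2.14, -2.49], [-0.41, -1.1, 1.28], [-0.12, -0.34, 0.39]]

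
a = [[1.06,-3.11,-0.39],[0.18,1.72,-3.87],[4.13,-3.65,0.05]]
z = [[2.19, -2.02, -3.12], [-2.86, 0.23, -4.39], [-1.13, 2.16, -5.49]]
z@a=[[-10.93, 1.1, 6.81], [-21.12, 25.31, 0.01], [-23.48, 27.27, -8.19]]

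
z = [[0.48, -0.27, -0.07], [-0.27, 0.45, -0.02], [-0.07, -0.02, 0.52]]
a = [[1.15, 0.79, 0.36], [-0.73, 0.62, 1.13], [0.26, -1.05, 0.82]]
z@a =[[0.73, 0.29, -0.19],[-0.64, 0.09, 0.39],[0.07, -0.61, 0.38]]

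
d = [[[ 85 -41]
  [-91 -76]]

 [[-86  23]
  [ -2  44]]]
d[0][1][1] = -76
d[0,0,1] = -41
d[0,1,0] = -91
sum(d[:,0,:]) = -19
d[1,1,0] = -2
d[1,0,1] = 23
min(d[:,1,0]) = -91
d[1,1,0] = -2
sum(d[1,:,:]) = -21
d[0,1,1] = -76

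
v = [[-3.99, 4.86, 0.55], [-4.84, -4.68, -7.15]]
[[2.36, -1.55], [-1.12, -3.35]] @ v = [[-1.91, 18.72, 12.38],[20.68, 10.23, 23.34]]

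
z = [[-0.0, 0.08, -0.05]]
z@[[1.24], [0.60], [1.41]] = [[-0.02]]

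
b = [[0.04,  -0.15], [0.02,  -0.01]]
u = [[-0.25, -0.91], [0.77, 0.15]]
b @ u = [[-0.13,  -0.06], [-0.01,  -0.02]]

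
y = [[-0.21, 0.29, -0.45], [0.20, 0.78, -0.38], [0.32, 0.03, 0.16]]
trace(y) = 0.73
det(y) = 0.04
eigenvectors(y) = [[(0.41-0.46j), 0.41+0.46j, -0.21+0.00j], [(-0.42-0j), (-0.42+0j), (-0.96+0j)], [(-0.67+0j), (-0.67-0j), (-0.16+0j)]]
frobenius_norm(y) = 1.12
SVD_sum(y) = [[0.03, 0.40, -0.27], [0.05, 0.72, -0.49], [-0.0, -0.04, 0.03]] + [[-0.26, -0.08, -0.15], [0.16, 0.05, 0.09], [0.29, 0.09, 0.17]] + [[0.02, -0.02, -0.03], [-0.01, 0.01, 0.01], [0.03, -0.03, -0.04]]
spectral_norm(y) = 0.99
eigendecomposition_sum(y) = [[-0.10+0.10j, (0.05-0.02j), -0.17+0.01j],[(0.1+0.01j), (-0.04-0.02j), (0.08+0.08j)],[(0.16+0.01j), -0.06-0.02j, 0.13+0.13j]] + [[-0.10-0.10j, 0.05+0.02j, (-0.17-0.01j)], [0.10-0.01j, -0.04+0.02j, (0.08-0.08j)], [(0.16-0.01j), -0.06+0.02j, 0.13-0.13j]] + [[(-0-0j), (0.19+0j), (-0.12+0j)],[(-0-0j), 0.85+0.00j, -0.54+0.00j],[-0.00-0.00j, 0.14+0.00j, (-0.09+0j)]]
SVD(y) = [[0.48,  -0.62,  0.62], [0.87,  0.38,  -0.30], [-0.05,  0.69,  0.72]] @ diag([0.9936209714206864, 0.5098366270283772, 0.07199985342581122]) @ [[0.06, 0.83, -0.56], [0.84, 0.27, 0.48], [0.55, -0.50, -0.67]]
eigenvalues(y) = [(-0.02+0.22j), (-0.02-0.22j), (0.76+0j)]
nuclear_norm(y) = 1.58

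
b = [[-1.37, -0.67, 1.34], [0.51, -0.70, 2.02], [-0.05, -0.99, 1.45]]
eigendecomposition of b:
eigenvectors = [[(0.92+0j), (-0.12-0.22j), -0.12+0.22j], [(-0.38+0j), -0.81+0.00j, -0.81-0.00j], [-0.12+0.00j, (-0.38-0.36j), (-0.38+0.36j)]]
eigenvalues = [(-1.27+0j), (0.32+1.04j), (0.32-1.04j)]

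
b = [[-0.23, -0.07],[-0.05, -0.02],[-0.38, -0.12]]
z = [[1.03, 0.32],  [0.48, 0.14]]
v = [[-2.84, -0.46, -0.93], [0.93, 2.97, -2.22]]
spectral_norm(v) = 3.90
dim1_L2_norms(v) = [3.02, 3.82]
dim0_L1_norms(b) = [0.66, 0.21]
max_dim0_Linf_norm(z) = 1.03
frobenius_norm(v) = 4.87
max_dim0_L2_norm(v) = 3.01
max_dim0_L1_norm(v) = 3.77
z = v @ b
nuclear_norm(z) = 1.20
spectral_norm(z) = 1.19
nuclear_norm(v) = 6.82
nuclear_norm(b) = 0.47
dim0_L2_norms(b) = [0.45, 0.14]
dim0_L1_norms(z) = [1.51, 0.46]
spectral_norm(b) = 0.47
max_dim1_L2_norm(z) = 1.08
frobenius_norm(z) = 1.19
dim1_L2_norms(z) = [1.08, 0.5]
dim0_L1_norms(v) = [3.77, 3.43, 3.15]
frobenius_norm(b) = 0.47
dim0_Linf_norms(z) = [1.03, 0.32]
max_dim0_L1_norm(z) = 1.51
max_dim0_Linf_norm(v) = 2.97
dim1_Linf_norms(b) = [0.23, 0.05, 0.38]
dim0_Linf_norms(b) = [0.38, 0.12]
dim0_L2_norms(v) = [2.99, 3.01, 2.41]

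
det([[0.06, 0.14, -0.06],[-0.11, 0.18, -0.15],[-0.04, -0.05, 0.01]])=-0.000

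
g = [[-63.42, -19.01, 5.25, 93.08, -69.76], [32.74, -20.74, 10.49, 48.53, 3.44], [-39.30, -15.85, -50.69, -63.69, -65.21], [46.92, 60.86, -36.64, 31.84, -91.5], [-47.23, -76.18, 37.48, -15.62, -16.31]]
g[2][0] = -39.3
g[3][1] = 60.86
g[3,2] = -36.64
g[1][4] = 3.44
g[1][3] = 48.53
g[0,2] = 5.25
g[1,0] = 32.74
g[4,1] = -76.18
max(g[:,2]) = 37.48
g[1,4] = 3.44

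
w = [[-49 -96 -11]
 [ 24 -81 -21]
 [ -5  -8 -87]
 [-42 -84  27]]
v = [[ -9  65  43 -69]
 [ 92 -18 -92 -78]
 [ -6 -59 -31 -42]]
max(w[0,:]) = -11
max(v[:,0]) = 92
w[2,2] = -87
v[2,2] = -31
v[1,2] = -92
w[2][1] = -8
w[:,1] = [-96, -81, -8, -84]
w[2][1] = -8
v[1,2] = -92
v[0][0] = -9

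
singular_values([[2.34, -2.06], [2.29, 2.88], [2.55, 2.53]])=[5.13, 3.13]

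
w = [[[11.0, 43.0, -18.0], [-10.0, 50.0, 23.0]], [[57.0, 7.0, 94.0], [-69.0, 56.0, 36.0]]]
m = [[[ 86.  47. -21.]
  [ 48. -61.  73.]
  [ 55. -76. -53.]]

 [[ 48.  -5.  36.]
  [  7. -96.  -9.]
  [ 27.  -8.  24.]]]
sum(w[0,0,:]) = 36.0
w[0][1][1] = 50.0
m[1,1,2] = -9.0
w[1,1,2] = 36.0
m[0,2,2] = -53.0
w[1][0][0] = 57.0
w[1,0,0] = 57.0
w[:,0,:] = [[11.0, 43.0, -18.0], [57.0, 7.0, 94.0]]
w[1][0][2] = 94.0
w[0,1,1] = 50.0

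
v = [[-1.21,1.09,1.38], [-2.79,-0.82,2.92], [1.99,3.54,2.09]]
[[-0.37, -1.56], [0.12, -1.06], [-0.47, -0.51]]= v @[[0.17, 0.87], [-0.3, -0.78], [0.12, 0.25]]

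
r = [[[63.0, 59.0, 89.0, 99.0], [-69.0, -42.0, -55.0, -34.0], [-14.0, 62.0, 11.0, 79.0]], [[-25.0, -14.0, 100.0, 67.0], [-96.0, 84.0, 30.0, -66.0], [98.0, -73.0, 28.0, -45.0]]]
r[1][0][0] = -25.0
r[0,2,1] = 62.0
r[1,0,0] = -25.0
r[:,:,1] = [[59.0, -42.0, 62.0], [-14.0, 84.0, -73.0]]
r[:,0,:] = [[63.0, 59.0, 89.0, 99.0], [-25.0, -14.0, 100.0, 67.0]]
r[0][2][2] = 11.0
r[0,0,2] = 89.0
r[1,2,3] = -45.0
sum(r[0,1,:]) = -200.0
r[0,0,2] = 89.0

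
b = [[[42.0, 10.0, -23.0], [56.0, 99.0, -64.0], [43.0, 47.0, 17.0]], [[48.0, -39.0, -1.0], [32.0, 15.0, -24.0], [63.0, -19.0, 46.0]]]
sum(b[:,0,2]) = -24.0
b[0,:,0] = [42.0, 56.0, 43.0]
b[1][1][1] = 15.0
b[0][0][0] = 42.0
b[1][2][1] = -19.0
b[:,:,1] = [[10.0, 99.0, 47.0], [-39.0, 15.0, -19.0]]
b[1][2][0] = 63.0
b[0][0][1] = 10.0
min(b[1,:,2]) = -24.0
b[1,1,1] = 15.0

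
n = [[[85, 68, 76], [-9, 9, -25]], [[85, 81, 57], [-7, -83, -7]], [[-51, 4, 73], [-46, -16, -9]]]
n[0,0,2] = 76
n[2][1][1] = -16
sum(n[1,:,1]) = -2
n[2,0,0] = -51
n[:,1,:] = [[-9, 9, -25], [-7, -83, -7], [-46, -16, -9]]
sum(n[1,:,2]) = 50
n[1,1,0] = -7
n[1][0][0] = 85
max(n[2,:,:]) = 73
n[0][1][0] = -9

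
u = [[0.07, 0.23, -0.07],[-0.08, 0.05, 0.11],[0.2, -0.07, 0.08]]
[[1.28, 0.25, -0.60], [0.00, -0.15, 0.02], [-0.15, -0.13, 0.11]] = u @ [[1.38, 0.15, -0.52], [4.78, 0.59, -2.20], [-1.16, -1.52, 0.81]]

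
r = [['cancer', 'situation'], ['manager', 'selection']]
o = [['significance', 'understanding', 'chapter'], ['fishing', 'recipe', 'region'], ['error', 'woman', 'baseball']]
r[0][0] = 'cancer'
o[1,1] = 'recipe'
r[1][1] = 'selection'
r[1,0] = 'manager'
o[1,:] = ['fishing', 'recipe', 'region']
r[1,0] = 'manager'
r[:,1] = ['situation', 'selection']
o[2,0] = 'error'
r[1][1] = 'selection'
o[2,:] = ['error', 'woman', 'baseball']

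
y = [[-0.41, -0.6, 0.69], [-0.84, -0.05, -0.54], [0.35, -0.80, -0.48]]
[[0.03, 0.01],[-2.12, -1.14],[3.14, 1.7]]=y @[[2.90, 1.57], [-2.44, -1.32], [-0.36, -0.2]]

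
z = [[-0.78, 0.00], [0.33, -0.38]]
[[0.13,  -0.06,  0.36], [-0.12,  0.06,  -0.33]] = z@[[-0.17, 0.08, -0.46], [0.18, -0.09, 0.47]]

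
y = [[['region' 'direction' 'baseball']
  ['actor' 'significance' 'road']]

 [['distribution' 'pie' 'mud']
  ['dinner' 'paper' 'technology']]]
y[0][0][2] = 'baseball'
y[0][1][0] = 'actor'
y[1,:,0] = ['distribution', 'dinner']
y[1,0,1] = 'pie'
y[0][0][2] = 'baseball'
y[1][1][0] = 'dinner'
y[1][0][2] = 'mud'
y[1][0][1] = 'pie'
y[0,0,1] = 'direction'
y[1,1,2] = 'technology'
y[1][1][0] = 'dinner'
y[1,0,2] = 'mud'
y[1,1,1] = 'paper'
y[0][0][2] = 'baseball'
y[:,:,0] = [['region', 'actor'], ['distribution', 'dinner']]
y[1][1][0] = 'dinner'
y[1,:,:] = [['distribution', 'pie', 'mud'], ['dinner', 'paper', 'technology']]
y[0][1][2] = 'road'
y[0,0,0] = 'region'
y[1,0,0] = 'distribution'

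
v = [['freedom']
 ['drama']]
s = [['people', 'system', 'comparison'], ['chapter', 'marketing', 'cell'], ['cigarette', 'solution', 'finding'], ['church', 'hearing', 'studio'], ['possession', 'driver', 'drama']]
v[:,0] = ['freedom', 'drama']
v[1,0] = 'drama'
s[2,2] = 'finding'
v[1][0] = 'drama'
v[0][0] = 'freedom'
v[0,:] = ['freedom']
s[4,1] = 'driver'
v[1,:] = ['drama']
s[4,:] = ['possession', 'driver', 'drama']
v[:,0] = ['freedom', 'drama']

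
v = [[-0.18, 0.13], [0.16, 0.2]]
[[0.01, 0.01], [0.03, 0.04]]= v @ [[0.04, 0.05],[0.12, 0.14]]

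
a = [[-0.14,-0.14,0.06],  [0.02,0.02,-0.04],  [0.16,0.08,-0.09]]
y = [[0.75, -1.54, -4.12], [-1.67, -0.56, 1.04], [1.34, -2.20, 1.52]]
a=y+[[-0.89, 1.40, 4.18], [1.69, 0.58, -1.08], [-1.18, 2.28, -1.61]]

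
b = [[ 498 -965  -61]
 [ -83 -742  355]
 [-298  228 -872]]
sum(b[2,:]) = -942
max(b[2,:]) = 228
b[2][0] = -298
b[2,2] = -872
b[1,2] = 355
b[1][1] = -742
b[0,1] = -965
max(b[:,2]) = 355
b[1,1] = -742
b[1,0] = -83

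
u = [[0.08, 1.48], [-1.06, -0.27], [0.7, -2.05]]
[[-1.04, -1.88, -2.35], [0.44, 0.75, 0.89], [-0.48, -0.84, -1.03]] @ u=[[0.26, 3.79], [-0.14, -1.38], [0.13, 1.63]]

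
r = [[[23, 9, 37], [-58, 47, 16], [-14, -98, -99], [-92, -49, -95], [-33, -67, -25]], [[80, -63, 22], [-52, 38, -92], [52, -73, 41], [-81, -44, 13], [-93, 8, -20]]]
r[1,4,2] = -20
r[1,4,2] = -20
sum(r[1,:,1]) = -134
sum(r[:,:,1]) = -292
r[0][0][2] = 37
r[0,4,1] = -67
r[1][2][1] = -73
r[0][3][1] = -49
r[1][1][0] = -52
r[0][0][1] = 9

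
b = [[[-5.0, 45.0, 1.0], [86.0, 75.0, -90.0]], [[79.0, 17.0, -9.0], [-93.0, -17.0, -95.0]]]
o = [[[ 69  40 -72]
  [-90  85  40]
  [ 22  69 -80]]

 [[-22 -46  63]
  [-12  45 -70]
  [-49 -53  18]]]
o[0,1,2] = 40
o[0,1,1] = 85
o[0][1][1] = 85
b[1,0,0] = 79.0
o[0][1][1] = 85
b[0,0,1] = 45.0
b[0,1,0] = 86.0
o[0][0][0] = 69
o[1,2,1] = -53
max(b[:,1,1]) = 75.0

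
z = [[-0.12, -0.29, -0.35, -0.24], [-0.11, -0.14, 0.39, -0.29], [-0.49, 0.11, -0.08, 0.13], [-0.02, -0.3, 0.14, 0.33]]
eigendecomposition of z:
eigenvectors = [[-0.13-0.49j, (-0.13+0.49j), -0.51-0.01j, (-0.51+0.01j)], [(-0.62+0j), (-0.62-0j), (0.36-0.27j), (0.36+0.27j)], [(0.31-0.44j), (0.31+0.44j), (0.54+0j), 0.54-0.00j], [-0.28-0.00j, (-0.28+0j), (0.07+0.49j), (0.07-0.49j)]]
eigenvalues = [(-0.49+0.19j), (-0.49-0.19j), (0.48+0.07j), (0.48-0.07j)]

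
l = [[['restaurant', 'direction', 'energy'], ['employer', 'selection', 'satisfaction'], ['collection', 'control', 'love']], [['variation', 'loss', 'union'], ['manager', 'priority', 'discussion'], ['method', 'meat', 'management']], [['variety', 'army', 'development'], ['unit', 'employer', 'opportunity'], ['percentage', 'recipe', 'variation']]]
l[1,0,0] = 'variation'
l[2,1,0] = 'unit'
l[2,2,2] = 'variation'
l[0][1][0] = 'employer'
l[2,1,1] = 'employer'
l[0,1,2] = 'satisfaction'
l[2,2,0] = 'percentage'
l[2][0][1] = 'army'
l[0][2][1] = 'control'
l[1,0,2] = 'union'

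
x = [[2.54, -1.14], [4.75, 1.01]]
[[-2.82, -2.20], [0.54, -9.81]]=x @ [[-0.28,-1.68], [1.85,-1.81]]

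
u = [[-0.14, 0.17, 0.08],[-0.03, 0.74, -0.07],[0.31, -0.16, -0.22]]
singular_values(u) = [0.79, 0.4, 0.01]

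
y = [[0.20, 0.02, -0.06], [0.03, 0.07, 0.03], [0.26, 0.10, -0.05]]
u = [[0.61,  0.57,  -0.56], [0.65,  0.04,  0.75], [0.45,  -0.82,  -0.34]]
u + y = [[0.81, 0.59, -0.62], [0.68, 0.11, 0.78], [0.71, -0.72, -0.39]]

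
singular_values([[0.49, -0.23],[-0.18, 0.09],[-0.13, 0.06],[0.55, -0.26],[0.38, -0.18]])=[0.95, 0.0]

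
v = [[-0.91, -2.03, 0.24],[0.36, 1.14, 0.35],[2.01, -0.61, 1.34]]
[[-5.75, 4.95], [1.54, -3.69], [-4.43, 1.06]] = v @ [[0.64, 0.73],[2.16, -2.96],[-3.28, -1.65]]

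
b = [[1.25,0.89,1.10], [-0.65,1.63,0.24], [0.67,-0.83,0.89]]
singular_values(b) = [2.08, 2.02, 0.5]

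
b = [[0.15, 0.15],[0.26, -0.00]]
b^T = [[0.15, 0.26], [0.15, -0.0]]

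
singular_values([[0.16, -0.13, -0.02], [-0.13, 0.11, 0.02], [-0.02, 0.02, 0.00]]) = [0.27, 0.0, 0.0]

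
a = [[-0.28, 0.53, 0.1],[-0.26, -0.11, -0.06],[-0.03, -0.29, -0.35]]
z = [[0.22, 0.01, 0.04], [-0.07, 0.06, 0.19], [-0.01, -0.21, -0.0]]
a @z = [[-0.1, 0.01, 0.09], [-0.05, 0.0, -0.03], [0.02, 0.06, -0.06]]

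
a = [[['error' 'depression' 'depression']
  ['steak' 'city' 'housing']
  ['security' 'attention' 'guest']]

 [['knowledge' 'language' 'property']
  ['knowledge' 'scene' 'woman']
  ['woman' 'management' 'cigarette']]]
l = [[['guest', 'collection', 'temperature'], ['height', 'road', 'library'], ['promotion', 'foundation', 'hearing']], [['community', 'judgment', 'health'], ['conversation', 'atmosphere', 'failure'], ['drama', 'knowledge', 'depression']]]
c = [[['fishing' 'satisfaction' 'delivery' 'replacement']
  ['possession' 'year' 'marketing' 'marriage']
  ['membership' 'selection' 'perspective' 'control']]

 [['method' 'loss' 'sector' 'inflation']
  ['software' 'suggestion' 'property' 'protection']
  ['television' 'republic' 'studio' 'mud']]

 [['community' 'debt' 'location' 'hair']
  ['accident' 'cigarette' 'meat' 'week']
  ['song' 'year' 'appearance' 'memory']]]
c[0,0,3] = 'replacement'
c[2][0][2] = 'location'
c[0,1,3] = 'marriage'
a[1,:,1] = ['language', 'scene', 'management']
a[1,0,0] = 'knowledge'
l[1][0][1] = 'judgment'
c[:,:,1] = [['satisfaction', 'year', 'selection'], ['loss', 'suggestion', 'republic'], ['debt', 'cigarette', 'year']]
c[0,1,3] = 'marriage'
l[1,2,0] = 'drama'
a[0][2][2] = 'guest'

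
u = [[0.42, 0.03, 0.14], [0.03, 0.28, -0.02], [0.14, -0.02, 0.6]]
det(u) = 0.06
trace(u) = 1.30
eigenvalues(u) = [0.68, 0.36, 0.26]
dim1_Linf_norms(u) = [0.42, 0.28, 0.6]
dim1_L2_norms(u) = [0.44, 0.28, 0.62]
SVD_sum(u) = [[0.15, -0.00, 0.28], [-0.00, 0.00, -0.00], [0.28, -0.0, 0.52]] + [[0.23, 0.12, -0.13], [0.12, 0.06, -0.06], [-0.13, -0.06, 0.07]] + [[0.03, -0.09, -0.02], [-0.09, 0.22, 0.05], [-0.02, 0.05, 0.01]]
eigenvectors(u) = [[-0.48, -0.8, 0.36], [0.01, -0.41, -0.91], [-0.88, 0.43, -0.20]]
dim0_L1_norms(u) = [0.59, 0.33, 0.76]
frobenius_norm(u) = 0.81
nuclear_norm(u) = 1.30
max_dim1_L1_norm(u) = 0.76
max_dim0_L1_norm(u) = 0.76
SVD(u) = [[-0.48, -0.8, -0.36],[0.01, -0.41, 0.91],[-0.88, 0.43, 0.20]] @ diag([0.6764589057018672, 0.35973720618102356, 0.26380388811710936]) @ [[-0.48, 0.01, -0.88], [-0.80, -0.41, 0.43], [-0.36, 0.91, 0.2]]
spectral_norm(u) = 0.68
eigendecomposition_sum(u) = [[0.15, -0.0, 0.28],[-0.00, 0.00, -0.0],[0.28, -0.00, 0.52]] + [[0.23, 0.12, -0.13],[0.12, 0.06, -0.06],[-0.13, -0.06, 0.07]] + [[0.03, -0.09, -0.02], [-0.09, 0.22, 0.05], [-0.02, 0.05, 0.01]]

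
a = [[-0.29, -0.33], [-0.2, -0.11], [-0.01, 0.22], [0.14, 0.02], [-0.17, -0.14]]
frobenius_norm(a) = 0.60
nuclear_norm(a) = 0.77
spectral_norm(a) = 0.57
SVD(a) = [[-0.77,  0.08], [-0.38,  -0.36], [0.27,  -0.8], [0.19,  0.45], [-0.38,  -0.14]] @ diag([0.5686783955664134, 0.19673556469537934]) @ [[0.69, 0.73], [0.73, -0.69]]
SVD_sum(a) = [[-0.3, -0.32], [-0.15, -0.16], [0.11, 0.11], [0.08, 0.08], [-0.15, -0.16]] + [[0.01, -0.01], [-0.05, 0.05], [-0.12, 0.11], [0.06, -0.06], [-0.02, 0.02]]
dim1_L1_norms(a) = [0.62, 0.31, 0.23, 0.16, 0.31]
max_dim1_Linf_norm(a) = 0.33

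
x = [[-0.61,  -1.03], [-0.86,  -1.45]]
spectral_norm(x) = 2.07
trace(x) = -2.06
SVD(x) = [[-0.58, -0.82], [-0.82, 0.58]] @ diag([2.0676313996183104, 0.0006287387588716219]) @ [[0.51, 0.86],  [-0.86, 0.51]]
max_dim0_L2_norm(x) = 1.78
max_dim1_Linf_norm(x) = 1.45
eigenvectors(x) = [[0.86, 0.58], [-0.51, 0.82]]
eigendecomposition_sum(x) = [[0.0,-0.00], [-0.0,0.0]] + [[-0.61, -1.03], [-0.86, -1.45]]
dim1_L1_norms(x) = [1.64, 2.31]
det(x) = -0.00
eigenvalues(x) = [0.0, -2.06]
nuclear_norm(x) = 2.07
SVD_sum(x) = [[-0.61, -1.03], [-0.86, -1.45]] + [[0.0,-0.0],[-0.0,0.00]]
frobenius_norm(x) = 2.07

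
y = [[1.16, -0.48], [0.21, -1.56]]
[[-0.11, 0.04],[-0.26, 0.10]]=y @ [[-0.03, 0.01], [0.16, -0.06]]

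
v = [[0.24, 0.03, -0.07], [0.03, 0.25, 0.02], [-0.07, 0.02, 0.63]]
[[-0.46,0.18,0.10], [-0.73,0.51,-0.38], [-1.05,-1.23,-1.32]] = v @[[-2.12, -0.12, -0.0], [-2.53, 2.20, -1.35], [-1.82, -2.03, -2.05]]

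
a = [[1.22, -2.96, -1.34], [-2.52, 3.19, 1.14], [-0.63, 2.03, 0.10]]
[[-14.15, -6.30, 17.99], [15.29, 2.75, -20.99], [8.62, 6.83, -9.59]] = a @ [[-0.34,3.88,2.05], [4.08,4.67,-3.95], [1.24,-2.08,-2.83]]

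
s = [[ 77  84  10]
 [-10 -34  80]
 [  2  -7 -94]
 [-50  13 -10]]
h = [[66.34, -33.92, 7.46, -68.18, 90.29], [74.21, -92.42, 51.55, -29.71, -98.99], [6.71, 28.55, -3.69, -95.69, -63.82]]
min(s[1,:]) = -34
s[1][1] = -34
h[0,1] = -33.92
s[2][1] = -7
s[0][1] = 84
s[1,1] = -34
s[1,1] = -34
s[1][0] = -10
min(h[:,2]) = -3.69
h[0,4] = 90.29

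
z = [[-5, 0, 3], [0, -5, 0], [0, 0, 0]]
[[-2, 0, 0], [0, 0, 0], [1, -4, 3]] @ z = [[10, 0, -6], [0, 0, 0], [-5, 20, 3]]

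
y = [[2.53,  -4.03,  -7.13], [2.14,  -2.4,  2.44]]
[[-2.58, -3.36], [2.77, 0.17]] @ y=[[-13.72, 18.46, 10.20], [7.37, -11.57, -19.34]]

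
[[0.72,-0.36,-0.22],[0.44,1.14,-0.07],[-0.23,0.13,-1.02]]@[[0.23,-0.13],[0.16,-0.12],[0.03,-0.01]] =[[0.1, -0.05], [0.28, -0.19], [-0.06, 0.02]]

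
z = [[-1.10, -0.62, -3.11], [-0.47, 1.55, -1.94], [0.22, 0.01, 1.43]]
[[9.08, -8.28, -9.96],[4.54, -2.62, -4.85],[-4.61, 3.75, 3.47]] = z @[[2.34, -1.21, 3.60], [-0.84, 1.45, 0.30], [-3.58, 2.80, 1.87]]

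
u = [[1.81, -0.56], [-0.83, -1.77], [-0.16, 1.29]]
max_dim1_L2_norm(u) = 1.95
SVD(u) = [[-0.08, 0.95], [-0.84, -0.22], [0.54, -0.21]] @ diag([2.272334392091548, 1.9843629734798858]) @ [[0.21, 0.98], [0.98, -0.21]]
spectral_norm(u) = 2.27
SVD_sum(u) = [[-0.04, -0.17], [-0.40, -1.86], [0.26, 1.2]] + [[1.85, -0.39], [-0.43, 0.09], [-0.42, 0.09]]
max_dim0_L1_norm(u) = 3.62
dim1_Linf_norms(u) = [1.81, 1.77, 1.29]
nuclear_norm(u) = 4.26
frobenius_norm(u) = 3.02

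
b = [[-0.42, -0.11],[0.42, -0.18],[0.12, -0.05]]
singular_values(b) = [0.61, 0.21]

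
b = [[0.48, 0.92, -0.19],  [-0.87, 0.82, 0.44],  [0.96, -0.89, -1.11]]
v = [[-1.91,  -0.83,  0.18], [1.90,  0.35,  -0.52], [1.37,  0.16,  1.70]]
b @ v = [[0.57, -0.11, -0.72], [3.82, 1.08, 0.16], [-5.05, -1.29, -1.25]]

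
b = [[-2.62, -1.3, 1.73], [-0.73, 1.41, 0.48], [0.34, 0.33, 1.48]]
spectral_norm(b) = 3.44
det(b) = -7.92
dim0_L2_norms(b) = [2.74, 1.95, 2.33]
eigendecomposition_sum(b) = [[-2.74, -0.89, 1.15], [-0.48, -0.16, 0.20], [0.24, 0.08, -0.10]] + [[0.13, -0.52, 0.47], [-0.16, 0.62, -0.57], [0.19, -0.75, 0.69]] + [[-0.01,  0.11,  0.10], [-0.09,  0.94,  0.85], [-0.1,  1.0,  0.90]]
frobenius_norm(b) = 4.09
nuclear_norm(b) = 6.52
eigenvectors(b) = [[-0.98, -0.47, 0.08], [-0.17, 0.56, 0.69], [0.09, -0.68, 0.72]]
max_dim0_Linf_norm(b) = 2.62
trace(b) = 0.27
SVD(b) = [[-0.98, -0.18, 0.04], [-0.11, 0.78, 0.61], [-0.14, 0.6, -0.79]] @ diag([3.4393815612196463, 1.8053566606550342, 1.2747320519116179]) @ [[0.76, 0.31, -0.57], [0.05, 0.85, 0.53], [-0.65, 0.43, -0.63]]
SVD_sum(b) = [[-2.57, -1.06, 1.93], [-0.3, -0.12, 0.22], [-0.37, -0.15, 0.28]] + [[-0.02,-0.27,-0.17], [0.07,1.19,0.75], [0.06,0.92,0.57]] + [[-0.03, 0.02, -0.03], [-0.51, 0.34, -0.49], [0.65, -0.43, 0.63]]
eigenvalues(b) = [-3.0, 1.44, 1.83]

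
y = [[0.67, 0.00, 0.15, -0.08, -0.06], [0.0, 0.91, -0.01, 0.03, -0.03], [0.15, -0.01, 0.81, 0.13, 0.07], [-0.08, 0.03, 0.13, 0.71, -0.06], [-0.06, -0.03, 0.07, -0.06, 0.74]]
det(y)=0.227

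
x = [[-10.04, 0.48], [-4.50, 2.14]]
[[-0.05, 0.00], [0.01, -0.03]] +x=[[-10.09, 0.48], [-4.49, 2.11]]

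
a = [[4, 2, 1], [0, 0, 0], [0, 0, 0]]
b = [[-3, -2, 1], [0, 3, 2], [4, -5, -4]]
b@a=[[-12, -6, -3], [0, 0, 0], [16, 8, 4]]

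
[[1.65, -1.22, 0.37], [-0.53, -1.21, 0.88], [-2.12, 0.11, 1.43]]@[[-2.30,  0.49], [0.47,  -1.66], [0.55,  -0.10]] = [[-4.16, 2.80],  [1.13, 1.66],  [5.71, -1.36]]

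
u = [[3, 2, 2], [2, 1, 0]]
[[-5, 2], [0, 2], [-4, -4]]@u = [[-11, -8, -10], [4, 2, 0], [-20, -12, -8]]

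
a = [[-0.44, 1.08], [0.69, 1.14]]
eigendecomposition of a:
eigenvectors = [[-0.94,  -0.48], [0.33,  -0.88]]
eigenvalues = [-0.82, 1.52]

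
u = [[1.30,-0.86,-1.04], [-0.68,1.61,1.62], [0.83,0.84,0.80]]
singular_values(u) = [3.04, 1.41, 0.06]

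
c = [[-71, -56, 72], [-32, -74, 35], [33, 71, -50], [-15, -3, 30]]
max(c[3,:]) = 30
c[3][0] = -15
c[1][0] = -32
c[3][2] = 30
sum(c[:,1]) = -62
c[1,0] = -32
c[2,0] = 33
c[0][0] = -71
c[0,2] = 72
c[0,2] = 72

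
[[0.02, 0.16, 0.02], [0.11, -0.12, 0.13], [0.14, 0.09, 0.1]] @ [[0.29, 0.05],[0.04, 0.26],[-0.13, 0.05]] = [[0.01, 0.04],[0.01, -0.02],[0.03, 0.04]]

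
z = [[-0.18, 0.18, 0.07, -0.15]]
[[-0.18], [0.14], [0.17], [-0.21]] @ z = [[0.03, -0.03, -0.01, 0.03], [-0.03, 0.03, 0.01, -0.02], [-0.03, 0.03, 0.01, -0.03], [0.04, -0.04, -0.01, 0.03]]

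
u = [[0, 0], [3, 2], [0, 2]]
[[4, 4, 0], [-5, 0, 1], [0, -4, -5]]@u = [[12, 8], [0, 2], [-12, -18]]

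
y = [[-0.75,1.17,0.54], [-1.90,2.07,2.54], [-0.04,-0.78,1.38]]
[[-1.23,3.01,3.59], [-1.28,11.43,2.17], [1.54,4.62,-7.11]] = y @ [[-2.85,-1.05,-1.29], [-2.66,0.29,3.68], [-0.47,3.48,-3.11]]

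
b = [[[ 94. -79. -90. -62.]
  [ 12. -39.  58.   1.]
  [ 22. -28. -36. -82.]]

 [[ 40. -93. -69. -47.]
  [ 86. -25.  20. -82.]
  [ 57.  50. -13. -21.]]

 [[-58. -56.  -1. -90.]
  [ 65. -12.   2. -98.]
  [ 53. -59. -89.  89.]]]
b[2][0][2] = -1.0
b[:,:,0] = [[94.0, 12.0, 22.0], [40.0, 86.0, 57.0], [-58.0, 65.0, 53.0]]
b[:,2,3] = [-82.0, -21.0, 89.0]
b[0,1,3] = 1.0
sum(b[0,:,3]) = -143.0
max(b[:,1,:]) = 86.0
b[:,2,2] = [-36.0, -13.0, -89.0]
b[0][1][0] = 12.0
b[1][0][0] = 40.0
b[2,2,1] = -59.0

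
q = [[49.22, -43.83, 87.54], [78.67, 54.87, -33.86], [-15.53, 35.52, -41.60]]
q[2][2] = -41.6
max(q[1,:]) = 78.67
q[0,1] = -43.83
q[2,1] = 35.52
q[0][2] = 87.54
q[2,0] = -15.53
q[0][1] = -43.83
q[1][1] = 54.87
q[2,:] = [-15.53, 35.52, -41.6]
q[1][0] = 78.67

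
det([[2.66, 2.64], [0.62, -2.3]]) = -7.755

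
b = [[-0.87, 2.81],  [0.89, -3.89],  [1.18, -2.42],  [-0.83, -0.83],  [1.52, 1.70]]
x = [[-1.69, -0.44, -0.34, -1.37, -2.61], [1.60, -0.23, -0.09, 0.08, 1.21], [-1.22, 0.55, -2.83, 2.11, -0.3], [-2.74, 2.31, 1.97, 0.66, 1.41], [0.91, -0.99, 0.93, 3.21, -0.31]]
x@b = [[-2.15, -5.51], [0.07, 7.6], [-4.0, -0.98], [8.36, -19.6], [-3.71, 0.97]]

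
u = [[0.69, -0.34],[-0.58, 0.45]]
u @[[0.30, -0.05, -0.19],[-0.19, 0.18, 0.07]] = [[0.27, -0.10, -0.15],[-0.26, 0.11, 0.14]]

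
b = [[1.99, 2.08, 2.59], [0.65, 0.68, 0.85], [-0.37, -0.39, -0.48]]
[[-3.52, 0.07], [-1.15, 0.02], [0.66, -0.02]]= b@[[1.38, -0.22], [-1.53, 0.47], [-1.19, -0.18]]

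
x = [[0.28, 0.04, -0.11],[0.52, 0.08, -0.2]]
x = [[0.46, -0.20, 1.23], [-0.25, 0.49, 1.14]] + [[-0.18, 0.24, -1.34], [0.77, -0.41, -1.34]]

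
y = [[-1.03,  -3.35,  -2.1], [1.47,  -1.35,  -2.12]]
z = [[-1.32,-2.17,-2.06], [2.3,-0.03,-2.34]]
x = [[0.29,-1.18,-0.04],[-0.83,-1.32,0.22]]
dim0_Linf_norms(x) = [0.83, 1.32, 0.22]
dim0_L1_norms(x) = [1.12, 2.5, 0.26]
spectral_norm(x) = 1.84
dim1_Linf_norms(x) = [1.18, 1.32]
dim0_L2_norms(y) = [1.79, 3.61, 2.98]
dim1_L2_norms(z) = [3.27, 3.28]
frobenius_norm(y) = 5.02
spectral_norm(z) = 3.55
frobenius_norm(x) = 1.99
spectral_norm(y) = 4.59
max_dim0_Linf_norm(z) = 2.34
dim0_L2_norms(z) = [2.65, 2.17, 3.12]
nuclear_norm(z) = 6.53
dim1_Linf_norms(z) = [2.17, 2.34]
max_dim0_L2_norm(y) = 3.61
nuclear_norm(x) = 2.60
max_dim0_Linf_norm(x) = 1.32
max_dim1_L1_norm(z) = 5.55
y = x + z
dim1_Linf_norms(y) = [3.35, 2.12]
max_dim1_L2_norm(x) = 1.57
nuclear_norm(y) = 6.61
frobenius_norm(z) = 4.63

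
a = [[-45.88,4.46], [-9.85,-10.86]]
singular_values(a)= [46.97, 11.54]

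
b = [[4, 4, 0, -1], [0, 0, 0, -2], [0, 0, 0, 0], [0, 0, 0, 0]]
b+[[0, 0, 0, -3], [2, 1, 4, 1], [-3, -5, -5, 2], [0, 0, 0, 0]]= [[4, 4, 0, -4], [2, 1, 4, -1], [-3, -5, -5, 2], [0, 0, 0, 0]]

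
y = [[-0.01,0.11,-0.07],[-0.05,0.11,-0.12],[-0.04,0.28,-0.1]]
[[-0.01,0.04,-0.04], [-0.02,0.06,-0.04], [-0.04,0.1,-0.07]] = y @ [[0.36, -0.13, -0.13], [-0.13, 0.28, -0.18], [-0.13, -0.18, 0.26]]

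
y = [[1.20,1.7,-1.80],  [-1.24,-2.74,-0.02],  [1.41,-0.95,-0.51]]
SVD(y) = [[-0.66, -0.42, -0.62], [0.75, -0.38, -0.55], [-0.0, -0.82, 0.57]] @ diag([3.8029198634198353, 2.0153007572288995, 1.1147481196752411]) @ [[-0.45,-0.84,0.31], [-0.6,0.54,0.59], [0.66,-0.08,0.74]]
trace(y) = -2.05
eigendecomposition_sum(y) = [[(0.55+0.89j), (0.65+0.06j), -0.95+0.16j], [-0.33-0.16j, -0.21+0.11j, 0.25-0.23j], [(0.87-0.24j), (0.21-0.53j), -0.10+0.83j]] + [[0.55-0.89j, (0.65-0.06j), -0.95-0.16j], [(-0.33+0.16j), (-0.21-0.11j), (0.25+0.23j)], [0.87+0.24j, (0.21+0.53j), (-0.1-0.83j)]] + [[0.10-0.00j, (0.4-0j), 0.09+0.00j], [(-0.57+0j), -2.33+0.00j, (-0.53-0j)], [(-0.34+0j), -1.37+0.00j, (-0.31-0j)]]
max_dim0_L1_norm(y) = 5.39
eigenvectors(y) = [[0.73+0.00j, 0.73-0.00j, (-0.15+0j)], [-0.22+0.14j, (-0.22-0.14j), (0.85+0j)], [(0.18-0.61j), (0.18+0.61j), 0.50+0.00j]]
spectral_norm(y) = 3.80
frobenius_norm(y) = 4.45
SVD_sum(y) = [[1.14, 2.11, -0.78], [-1.29, -2.38, 0.88], [0.0, 0.0, -0.0]] + [[0.51, -0.46, -0.51], [0.45, -0.41, -0.45], [0.99, -0.90, -0.98]] + [[-0.45, 0.06, -0.51],  [-0.4, 0.05, -0.45],  [0.42, -0.05, 0.47]]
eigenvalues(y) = [(0.24+1.82j), (0.24-1.82j), (-2.54+0j)]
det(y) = -8.54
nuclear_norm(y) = 6.93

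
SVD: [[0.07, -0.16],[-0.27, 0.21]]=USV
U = [[-0.43, 0.9],[0.90, 0.43]]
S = [0.38, 0.08]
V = [[-0.73, 0.69], [-0.69, -0.73]]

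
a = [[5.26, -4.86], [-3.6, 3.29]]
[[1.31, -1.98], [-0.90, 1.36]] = a @ [[0.36, -0.34],[0.12, 0.04]]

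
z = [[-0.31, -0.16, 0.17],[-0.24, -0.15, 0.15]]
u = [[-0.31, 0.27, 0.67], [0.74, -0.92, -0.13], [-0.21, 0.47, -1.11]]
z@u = [[-0.06, 0.14, -0.38], [-0.07, 0.14, -0.31]]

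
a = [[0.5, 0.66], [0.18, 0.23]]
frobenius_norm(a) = 0.88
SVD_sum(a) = [[0.50, 0.66], [0.18, 0.23]] + [[-0.0, 0.0], [0.0, -0.00]]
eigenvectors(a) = [[0.94, -0.79], [0.34, 0.61]]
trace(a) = 0.73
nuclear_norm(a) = 0.88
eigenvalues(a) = [0.74, -0.01]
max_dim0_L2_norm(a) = 0.7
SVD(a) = [[-0.94, -0.33], [-0.33, 0.94]] @ diag([0.8779984442992363, 0.0043280258919284696]) @ [[-0.61, -0.8], [0.8, -0.61]]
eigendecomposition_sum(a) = [[0.5, 0.66], [0.18, 0.23]] + [[-0.00,0.0], [0.0,-0.0]]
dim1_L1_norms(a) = [1.16, 0.41]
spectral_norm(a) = 0.88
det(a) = -0.00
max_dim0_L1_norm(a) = 0.89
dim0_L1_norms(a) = [0.68, 0.89]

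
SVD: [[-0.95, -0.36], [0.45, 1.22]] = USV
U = [[-0.57, 0.82], [0.82, 0.57]]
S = [1.51, 0.66]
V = [[0.60,0.80], [-0.80,0.60]]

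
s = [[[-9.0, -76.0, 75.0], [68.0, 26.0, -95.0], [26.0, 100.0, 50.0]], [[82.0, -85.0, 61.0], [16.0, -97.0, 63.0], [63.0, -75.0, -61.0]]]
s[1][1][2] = 63.0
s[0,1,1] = 26.0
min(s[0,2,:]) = 26.0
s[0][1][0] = 68.0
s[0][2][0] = 26.0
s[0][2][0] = 26.0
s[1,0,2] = 61.0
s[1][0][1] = -85.0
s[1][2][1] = -75.0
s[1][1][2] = 63.0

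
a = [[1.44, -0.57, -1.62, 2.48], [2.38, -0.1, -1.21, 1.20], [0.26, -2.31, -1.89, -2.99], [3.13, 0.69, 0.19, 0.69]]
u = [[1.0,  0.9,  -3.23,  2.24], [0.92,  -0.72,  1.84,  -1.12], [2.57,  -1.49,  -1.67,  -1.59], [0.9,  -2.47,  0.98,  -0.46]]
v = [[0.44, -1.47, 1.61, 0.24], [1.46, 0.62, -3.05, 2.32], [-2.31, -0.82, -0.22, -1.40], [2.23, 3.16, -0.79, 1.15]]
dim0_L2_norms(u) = [3.04, 3.11, 4.19, 3.0]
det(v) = -4.11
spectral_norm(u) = 4.97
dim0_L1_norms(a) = [7.21, 3.67, 4.91, 7.36]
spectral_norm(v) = 5.79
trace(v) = 1.99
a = v + u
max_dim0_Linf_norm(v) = 3.16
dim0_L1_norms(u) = [5.39, 5.58, 7.72, 5.41]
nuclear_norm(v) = 11.08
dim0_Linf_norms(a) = [3.13, 2.31, 1.89, 2.99]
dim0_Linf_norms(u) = [2.57, 2.47, 3.23, 2.24]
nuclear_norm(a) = 11.75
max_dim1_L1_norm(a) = 7.45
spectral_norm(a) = 5.14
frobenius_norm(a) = 6.96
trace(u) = -1.85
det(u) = 29.69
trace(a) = 0.14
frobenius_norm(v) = 6.86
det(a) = 9.97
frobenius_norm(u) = 6.74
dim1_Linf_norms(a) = [2.48, 2.38, 2.99, 3.13]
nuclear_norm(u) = 11.64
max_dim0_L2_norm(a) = 4.2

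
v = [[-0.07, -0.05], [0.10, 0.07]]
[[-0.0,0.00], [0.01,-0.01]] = v@[[0.01,-0.08], [0.06,0.03]]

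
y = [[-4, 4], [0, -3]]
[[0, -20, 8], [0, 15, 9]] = y @ [[0, 0, -5], [0, -5, -3]]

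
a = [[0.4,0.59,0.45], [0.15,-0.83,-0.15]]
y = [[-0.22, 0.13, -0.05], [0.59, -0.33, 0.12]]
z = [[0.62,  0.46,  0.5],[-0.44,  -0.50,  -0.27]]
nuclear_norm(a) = 1.58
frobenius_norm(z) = 1.17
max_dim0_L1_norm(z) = 1.06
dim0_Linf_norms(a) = [0.4, 0.83, 0.45]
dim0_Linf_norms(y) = [0.59, 0.33, 0.12]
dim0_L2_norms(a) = [0.43, 1.02, 0.47]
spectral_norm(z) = 1.16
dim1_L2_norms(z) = [0.92, 0.72]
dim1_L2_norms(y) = [0.26, 0.69]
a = y + z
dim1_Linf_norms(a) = [0.59, 0.83]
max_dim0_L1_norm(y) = 0.81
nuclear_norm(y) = 0.74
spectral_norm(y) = 0.73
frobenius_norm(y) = 0.73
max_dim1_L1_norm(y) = 1.04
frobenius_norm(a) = 1.20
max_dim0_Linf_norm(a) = 0.83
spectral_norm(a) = 1.10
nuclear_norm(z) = 1.31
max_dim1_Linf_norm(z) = 0.62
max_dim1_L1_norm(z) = 1.58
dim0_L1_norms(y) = [0.81, 0.46, 0.17]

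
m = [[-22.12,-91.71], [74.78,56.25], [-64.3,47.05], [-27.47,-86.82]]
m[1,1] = 56.25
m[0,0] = -22.12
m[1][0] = 74.78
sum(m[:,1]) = -75.22999999999999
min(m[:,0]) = -64.3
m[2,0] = -64.3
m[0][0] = -22.12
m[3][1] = -86.82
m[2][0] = -64.3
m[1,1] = 56.25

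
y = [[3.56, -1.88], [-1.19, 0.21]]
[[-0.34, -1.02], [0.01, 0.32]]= y @ [[0.03,-0.26], [0.24,0.05]]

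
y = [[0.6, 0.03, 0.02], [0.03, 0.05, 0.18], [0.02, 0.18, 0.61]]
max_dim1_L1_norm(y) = 0.81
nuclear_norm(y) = 1.27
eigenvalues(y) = [0.59, 0.67, -0.0]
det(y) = -0.00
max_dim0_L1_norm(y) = 0.81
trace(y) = 1.26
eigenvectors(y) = [[-0.93, 0.36, 0.04], [0.07, 0.28, -0.96], [0.35, 0.89, 0.28]]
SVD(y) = [[-0.36, 0.93, 0.04], [-0.28, -0.07, -0.96], [-0.89, -0.35, 0.28]] @ diag([0.6733920093341188, 0.5903635301137878, 0.0037555394479066137]) @ [[-0.36, -0.28, -0.89],[0.93, -0.07, -0.35],[-0.04, 0.96, -0.28]]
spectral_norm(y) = 0.67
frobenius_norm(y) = 0.90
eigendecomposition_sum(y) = [[0.51, -0.04, -0.19],[-0.04, 0.00, 0.01],[-0.19, 0.01, 0.07]] + [[0.09,0.07,0.21], [0.07,0.05,0.17], [0.21,0.17,0.54]] + [[-0.0, 0.00, -0.00], [0.0, -0.00, 0.0], [-0.00, 0.0, -0.0]]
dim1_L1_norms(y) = [0.65, 0.26, 0.81]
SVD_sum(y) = [[0.09, 0.07, 0.21], [0.07, 0.05, 0.17], [0.21, 0.17, 0.54]] + [[0.51, -0.04, -0.19], [-0.04, 0.0, 0.01], [-0.19, 0.01, 0.07]] + [[-0.0, 0.00, -0.0], [0.00, -0.00, 0.00], [-0.0, 0.00, -0.00]]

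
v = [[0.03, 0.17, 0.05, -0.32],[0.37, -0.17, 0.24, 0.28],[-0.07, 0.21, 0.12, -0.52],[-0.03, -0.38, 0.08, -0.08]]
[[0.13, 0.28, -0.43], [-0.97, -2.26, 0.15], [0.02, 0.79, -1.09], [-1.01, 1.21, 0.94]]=v @[[-0.26, -2.41, 3.47], [2.09, -3.11, -3.74], [-2.47, -3.97, -5.91], [0.28, -3.36, -1.25]]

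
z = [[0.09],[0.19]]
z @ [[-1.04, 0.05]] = [[-0.09, 0.00],  [-0.20, 0.01]]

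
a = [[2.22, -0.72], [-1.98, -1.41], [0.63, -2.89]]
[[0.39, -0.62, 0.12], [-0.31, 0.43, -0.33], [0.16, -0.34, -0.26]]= a @ [[0.17, -0.26, 0.09], [-0.02, 0.06, 0.11]]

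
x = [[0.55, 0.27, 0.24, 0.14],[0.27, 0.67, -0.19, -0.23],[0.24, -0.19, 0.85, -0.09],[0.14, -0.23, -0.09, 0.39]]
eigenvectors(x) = [[-0.54, 0.53, 0.57, 0.32], [0.51, -0.14, 0.79, -0.30], [0.33, -0.28, 0.07, 0.90], [0.58, 0.79, -0.21, 0.05]]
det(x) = 0.00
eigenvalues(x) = [0.0, 0.56, 0.91, 0.99]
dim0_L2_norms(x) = [0.67, 0.78, 0.91, 0.48]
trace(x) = 2.46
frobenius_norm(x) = 1.46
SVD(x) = [[-0.32, 0.57, -0.53, -0.54], [0.3, 0.79, 0.14, 0.51], [-0.90, 0.07, 0.28, 0.33], [-0.05, -0.21, -0.79, 0.58]] @ diag([0.9935201112382938, 0.9067843398494225, 0.557724002148242, 0.0019715467640414727]) @ [[-0.32,0.3,-0.90,-0.05], [0.57,0.79,0.07,-0.21], [-0.53,0.14,0.28,-0.79], [-0.54,0.51,0.33,0.58]]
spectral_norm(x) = 0.99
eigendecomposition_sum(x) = [[0.0, -0.00, -0.0, -0.0], [-0.00, 0.00, 0.00, 0.0], [-0.0, 0.0, 0.0, 0.0], [-0.00, 0.0, 0.0, 0.0]] + [[0.16, -0.04, -0.08, 0.23], [-0.04, 0.01, 0.02, -0.06], [-0.08, 0.02, 0.04, -0.12], [0.23, -0.06, -0.12, 0.35]] + [[0.29, 0.41, 0.04, -0.11],  [0.41, 0.57, 0.05, -0.15],  [0.04, 0.05, 0.0, -0.01],  [-0.11, -0.15, -0.01, 0.04]] + [[0.1, -0.09, 0.29, 0.02], [-0.09, 0.09, -0.26, -0.02], [0.29, -0.26, 0.8, 0.05], [0.02, -0.02, 0.05, 0.00]]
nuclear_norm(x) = 2.46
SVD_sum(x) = [[0.10, -0.09, 0.29, 0.02], [-0.09, 0.09, -0.26, -0.02], [0.29, -0.26, 0.8, 0.05], [0.02, -0.02, 0.05, 0.0]] + [[0.29, 0.41, 0.04, -0.11], [0.41, 0.57, 0.05, -0.15], [0.04, 0.05, 0.00, -0.01], [-0.11, -0.15, -0.01, 0.04]] + [[0.16,-0.04,-0.08,0.23],[-0.04,0.01,0.02,-0.06],[-0.08,0.02,0.04,-0.12],[0.23,-0.06,-0.12,0.35]] + [[0.00, -0.00, -0.0, -0.00], [-0.00, 0.00, 0.00, 0.0], [-0.00, 0.0, 0.00, 0.0], [-0.00, 0.00, 0.0, 0.00]]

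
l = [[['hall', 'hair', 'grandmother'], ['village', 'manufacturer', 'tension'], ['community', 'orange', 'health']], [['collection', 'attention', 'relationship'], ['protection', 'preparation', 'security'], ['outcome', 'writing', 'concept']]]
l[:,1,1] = ['manufacturer', 'preparation']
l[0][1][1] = 'manufacturer'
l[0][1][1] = 'manufacturer'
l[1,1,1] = 'preparation'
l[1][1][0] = 'protection'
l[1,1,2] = 'security'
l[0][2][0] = 'community'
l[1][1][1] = 'preparation'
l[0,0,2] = 'grandmother'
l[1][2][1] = 'writing'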